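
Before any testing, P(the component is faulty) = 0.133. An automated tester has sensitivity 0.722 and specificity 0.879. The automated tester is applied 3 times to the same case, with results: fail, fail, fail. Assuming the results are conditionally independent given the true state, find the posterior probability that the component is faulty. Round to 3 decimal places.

Let H be the event that the component is faulty; start with P(H) = 0.133. P('fail'|H) = 0.722, P('fail'|¬H) = 0.121.
Update on result 1 ('fail'): P(H) ← 0.722·0.1330 / (0.722·0.1330 + 0.121·0.8670) = 0.096026/0.20093 = 0.4779.
Update on result 2 ('fail'): P(H) ← 0.722·0.4779 / (0.722·0.4779 + 0.121·0.5221) = 0.34504/0.40822 = 0.8452.
Update on result 3 ('fail'): P(H) ← 0.722·0.8452 / (0.722·0.8452 + 0.121·0.1548) = 0.61027/0.62899 = 0.9702.

Posterior P(H) ≈ 0.970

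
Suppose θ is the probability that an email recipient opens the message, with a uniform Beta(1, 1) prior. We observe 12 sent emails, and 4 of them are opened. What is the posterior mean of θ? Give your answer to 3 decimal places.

Observing 4 successes and 8 failures updates Beta(1, 1) by adding the success and failure counts to the two shape parameters: α = 1+4 = 5, β = 1+8 = 9.
E[θ | data] = 5/(5+9) = 0.357.

Posterior mean ≈ 0.357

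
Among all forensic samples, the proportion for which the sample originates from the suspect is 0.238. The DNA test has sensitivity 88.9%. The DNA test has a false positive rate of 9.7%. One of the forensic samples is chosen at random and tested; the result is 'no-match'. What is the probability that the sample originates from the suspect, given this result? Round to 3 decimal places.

P(H | E) ≈ 0.037

Write H for 'the sample originates from the suspect'. Prior odds H:¬H = 0.238/0.762 = 0.31234. For the 'no-match' outcome, the likelihood ratio is 0.111/0.903 = 0.12292.
Posterior odds = 0.31234 × 0.12292 = 0.038393, so P(H|E) = 0.038393/(1+0.038393) = 0.037.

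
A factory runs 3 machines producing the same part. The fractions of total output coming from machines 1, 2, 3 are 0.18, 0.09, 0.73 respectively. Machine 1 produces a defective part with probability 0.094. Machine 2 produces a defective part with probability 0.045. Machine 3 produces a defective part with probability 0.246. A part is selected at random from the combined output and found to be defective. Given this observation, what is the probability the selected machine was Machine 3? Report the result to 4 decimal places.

Tabulate prior·likelihood by source: [1] prior 0.18, lik 0.094, product 0.01692; [2] prior 0.09, lik 0.045, product 0.004050; [3] prior 0.73, lik 0.246, product 0.1796.
Normalizing constant = 0.20055; the posterior for Machine 3 is its product over the sum, 0.1796/0.20055 = 0.8954.

Posterior probability ≈ 0.8954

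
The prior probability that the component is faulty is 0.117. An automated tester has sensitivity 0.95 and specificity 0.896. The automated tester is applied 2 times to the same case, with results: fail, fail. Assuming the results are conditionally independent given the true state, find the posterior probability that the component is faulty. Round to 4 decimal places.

With H the event that the component is faulty, the joint likelihood of the observed sequence is P(data|H) = 0.95·0.95 = 0.90250 and P(data|¬H) = 0.104·0.104 = 0.010816.
Bayes: P(H|data) = 0.117·0.90250 / (0.117·0.90250 + 0.883·0.010816) = 0.10559/0.11514 = 0.9171.

Posterior P(H) ≈ 0.9171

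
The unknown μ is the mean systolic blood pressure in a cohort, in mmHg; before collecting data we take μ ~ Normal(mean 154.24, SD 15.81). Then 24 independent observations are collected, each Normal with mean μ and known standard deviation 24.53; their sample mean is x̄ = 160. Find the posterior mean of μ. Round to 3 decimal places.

Posterior mean ≈ 159.475

Prior precision 1/τ₀² = 1/15.81² = 0.00400070; data precision n/σ² = 24/24.53² = 0.0398856.
Posterior precision = 0.00400070 + 0.0398856 = 0.0438863.
Posterior mean = (0.00400070·154.24 + 0.0398856·160) / 0.0438863 = 159.475.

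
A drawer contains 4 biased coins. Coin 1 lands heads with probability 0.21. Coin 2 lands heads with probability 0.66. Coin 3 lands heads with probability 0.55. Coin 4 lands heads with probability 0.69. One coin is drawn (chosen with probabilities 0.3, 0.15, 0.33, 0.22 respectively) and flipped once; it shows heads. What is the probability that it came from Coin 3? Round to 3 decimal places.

Tabulate prior·likelihood by source: [1] prior 0.3, lik 0.21, product 0.06300; [2] prior 0.15, lik 0.66, product 0.09900; [3] prior 0.33, lik 0.55, product 0.1815; [4] prior 0.22, lik 0.69, product 0.1518.
Normalizing constant = 0.49530; the posterior for Coin 3 is its product over the sum, 0.1815/0.49530 = 0.366.

Posterior probability ≈ 0.366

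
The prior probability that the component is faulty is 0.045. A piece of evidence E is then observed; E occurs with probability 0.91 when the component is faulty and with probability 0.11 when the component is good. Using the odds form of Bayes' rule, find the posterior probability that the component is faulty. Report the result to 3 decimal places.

Prior odds = 0.045/(1−0.045) = 0.047120. In log-odds, ln(0.047120) = -3.0550.
Add log likelihood ratio: ln(8.2727) = 2.1130.
Posterior log-odds = -0.94208, so posterior odds = exp(-0.94208) = 0.38981. Converting, P(H|E) = 0.38981/1.3898 = 0.280.

Posterior probability ≈ 0.280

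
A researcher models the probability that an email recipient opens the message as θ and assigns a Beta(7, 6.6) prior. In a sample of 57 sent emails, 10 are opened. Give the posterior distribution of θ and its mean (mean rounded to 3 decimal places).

Posterior: Beta(17, 53.6); mean ≈ 0.241

The binomial likelihood is conjugate to the Beta prior: with 10 successes and 47 failures, the posterior is Beta(7+10, 6.6+47) = Beta(17, 53.6).
E[θ | data] = 17/(17+53.6) = 0.241.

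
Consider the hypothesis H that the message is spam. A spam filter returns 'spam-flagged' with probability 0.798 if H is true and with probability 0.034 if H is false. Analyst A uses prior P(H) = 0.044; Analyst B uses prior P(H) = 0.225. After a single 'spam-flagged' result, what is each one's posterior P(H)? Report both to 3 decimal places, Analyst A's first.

Analyst A: 0.519; Analyst B: 0.872

P('+'|H) = 0.798, P('+'|¬H) = 0.034.
Analyst A: numerator 0.798·0.044 = 0.035112; evidence = 0.035112+0.034·0.956 = 0.067616; posterior = 0.519.
Analyst B: numerator 0.798·0.225 = 0.17955; evidence = 0.17955+0.034·0.775 = 0.20590; posterior = 0.872.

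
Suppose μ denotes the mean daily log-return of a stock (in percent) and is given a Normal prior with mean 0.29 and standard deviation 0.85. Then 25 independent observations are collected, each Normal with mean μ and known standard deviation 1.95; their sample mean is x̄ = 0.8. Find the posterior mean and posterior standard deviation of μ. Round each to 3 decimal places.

Prior precision 1/τ₀² = 1/0.85² = 1.38408; data precision n/σ² = 25/1.95² = 6.57462.
Posterior precision = 1.38408 + 6.57462 = 7.95871, giving posterior SD = 1/√7.95871 = 0.354.
Posterior mean = (1.38408·0.29 + 6.57462·0.8) / 7.95871 = 0.711.

Posterior mean ≈ 0.711; posterior SD ≈ 0.354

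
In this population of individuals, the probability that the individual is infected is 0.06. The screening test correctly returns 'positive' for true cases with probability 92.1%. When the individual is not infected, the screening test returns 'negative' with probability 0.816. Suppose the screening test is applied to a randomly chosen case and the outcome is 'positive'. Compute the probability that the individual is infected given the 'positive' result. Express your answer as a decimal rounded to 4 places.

P(H | E) ≈ 0.2421

Let H be the event that the individual is infected. P(H) = 0.06, so P(¬H) = 0.94. With E the 'positive' result, P(E|H) = 0.921 and P(E|¬H) = 0.184.
P(E) = 0.921·0.06 + 0.184·0.94 = 0.055260 + 0.17296 = 0.22822.
By Bayes' theorem, P(H|E) = 0.055260 / 0.22822 = 0.2421.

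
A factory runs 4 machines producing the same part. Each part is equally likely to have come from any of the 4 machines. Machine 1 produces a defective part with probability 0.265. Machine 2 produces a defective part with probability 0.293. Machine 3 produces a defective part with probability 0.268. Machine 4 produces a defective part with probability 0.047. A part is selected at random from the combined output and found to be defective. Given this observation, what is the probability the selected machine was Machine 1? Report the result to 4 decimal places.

Posterior probability ≈ 0.3036

P(defective|M1) = 0.265; P(defective|M2) = 0.293; P(defective|M3) = 0.268; P(defective|M4) = 0.047.
Prior × likelihood for each source: 0.25·0.265=0.06625, 0.25·0.293=0.07325, 0.25·0.268=0.06700, 0.25·0.047=0.01175. Summing gives P(defective) = 0.21825.
P(Machine 1 | defective) = 0.06625 / 0.21825 = 0.3036.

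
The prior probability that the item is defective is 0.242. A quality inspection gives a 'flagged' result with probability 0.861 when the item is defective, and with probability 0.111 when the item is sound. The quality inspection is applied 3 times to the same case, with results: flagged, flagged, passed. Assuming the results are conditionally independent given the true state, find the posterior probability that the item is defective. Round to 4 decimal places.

With H the event that the item is defective, the joint likelihood of the observed sequence is P(data|H) = 0.861·0.861·0.139 = 0.10304 and P(data|¬H) = 0.111·0.111·0.889 = 0.010953.
Bayes: P(H|data) = 0.242·0.10304 / (0.242·0.10304 + 0.758·0.010953) = 0.024937/0.033239 = 0.7502.

Posterior P(H) ≈ 0.7502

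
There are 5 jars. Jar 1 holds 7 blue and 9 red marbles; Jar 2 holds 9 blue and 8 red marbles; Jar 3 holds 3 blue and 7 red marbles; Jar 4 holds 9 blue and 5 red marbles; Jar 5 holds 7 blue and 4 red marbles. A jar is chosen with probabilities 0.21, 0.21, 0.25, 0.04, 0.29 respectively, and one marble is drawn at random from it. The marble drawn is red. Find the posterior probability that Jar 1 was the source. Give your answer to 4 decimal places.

Posterior probability ≈ 0.2309

P(red|Jar 1) = 0.5625; P(red|Jar 2) = 0.4706; P(red|Jar 3) = 0.7; P(red|Jar 4) = 0.3571; P(red|Jar 5) = 0.3636.
Prior × likelihood for each source: 0.21·0.5625=0.1181, 0.21·0.4706=0.09882, 0.25·0.7=0.1750, 0.04·0.3571=0.01429, 0.29·0.3636=0.1055. Summing gives P(red) = 0.51169.
P(Jar 1 | red) = 0.1181 / 0.51169 = 0.2309.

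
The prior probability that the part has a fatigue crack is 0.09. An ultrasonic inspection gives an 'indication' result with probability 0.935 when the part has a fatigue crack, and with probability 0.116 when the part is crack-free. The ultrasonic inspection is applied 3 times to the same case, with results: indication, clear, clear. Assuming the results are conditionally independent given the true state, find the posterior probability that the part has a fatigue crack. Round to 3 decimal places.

Posterior P(H) ≈ 0.004

With H the event that the part has a fatigue crack, the joint likelihood of the observed sequence is P(data|H) = 0.935·0.065·0.065 = 0.0039504 and P(data|¬H) = 0.116·0.884·0.884 = 0.090649.
Bayes: P(H|data) = 0.09·0.0039504 / (0.09·0.0039504 + 0.91·0.090649) = 0.00035553/0.082846 = 0.0043.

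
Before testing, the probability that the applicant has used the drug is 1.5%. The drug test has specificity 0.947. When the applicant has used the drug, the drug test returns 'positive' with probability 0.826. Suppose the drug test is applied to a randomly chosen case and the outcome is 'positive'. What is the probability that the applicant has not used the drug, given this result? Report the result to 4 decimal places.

Write H for 'the applicant has used the drug'. Prior odds H:¬H = 0.015/0.985 = 0.015228. For the 'positive' outcome, the likelihood ratio is 0.826/0.053 = 15.585.
Posterior odds = 0.015228 × 15.585 = 0.23733, so P(H|E) = 0.23733/(1+0.23733) = 0.1918. Then P(¬H|E) = 1 − 0.1918 = 0.8082.

P(¬H | E) ≈ 0.8082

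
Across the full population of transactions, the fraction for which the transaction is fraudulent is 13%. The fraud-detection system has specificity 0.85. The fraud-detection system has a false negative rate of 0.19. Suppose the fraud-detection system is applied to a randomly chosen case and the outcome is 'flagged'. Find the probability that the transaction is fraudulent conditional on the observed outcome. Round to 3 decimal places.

Write H for 'the transaction is fraudulent'. Prior odds H:¬H = 0.13/0.87 = 0.14943. For the 'flagged' outcome, the likelihood ratio is 0.81/0.15 = 5.4000.
Posterior odds = 0.14943 × 5.4000 = 0.80690, so P(H|E) = 0.80690/(1+0.80690) = 0.447.

P(H | E) ≈ 0.447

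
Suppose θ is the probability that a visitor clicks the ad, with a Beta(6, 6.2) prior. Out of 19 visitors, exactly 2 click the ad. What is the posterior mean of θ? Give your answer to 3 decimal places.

Observing 2 successes and 17 failures updates Beta(6, 6.2) by adding the success and failure counts to the two shape parameters: α = 6+2 = 8, β = 6.2+17 = 23.2.
E[θ | data] = 8/(8+23.2) = 0.256.

Posterior mean ≈ 0.256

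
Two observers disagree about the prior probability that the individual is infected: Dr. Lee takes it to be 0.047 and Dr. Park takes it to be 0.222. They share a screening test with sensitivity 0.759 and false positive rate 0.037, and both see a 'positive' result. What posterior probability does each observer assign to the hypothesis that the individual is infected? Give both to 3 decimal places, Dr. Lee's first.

Dr. Lee: 0.503; Dr. Park: 0.854

P('+'|H) = 0.759, P('+'|¬H) = 0.037.
Dr. Lee: numerator 0.759·0.047 = 0.035673; evidence = 0.035673+0.037·0.953 = 0.070934; posterior = 0.503.
Dr. Park: numerator 0.759·0.222 = 0.16850; evidence = 0.16850+0.037·0.778 = 0.19728; posterior = 0.854.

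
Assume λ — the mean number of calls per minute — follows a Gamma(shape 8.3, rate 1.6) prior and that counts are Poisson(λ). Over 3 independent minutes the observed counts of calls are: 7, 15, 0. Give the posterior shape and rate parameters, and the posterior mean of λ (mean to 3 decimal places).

Total count ∑xᵢ = 22 over n = 3 minutes.
Gamma is conjugate to the Poisson likelihood: posterior is Gamma(shape = 8.3+22 = 30.3, rate = 1.6+3 = 4.6).
Posterior mean = shape/rate = 30.3/4.6 = 6.587.

Posterior: Gamma(shape=30.3, rate=4.6); mean ≈ 6.587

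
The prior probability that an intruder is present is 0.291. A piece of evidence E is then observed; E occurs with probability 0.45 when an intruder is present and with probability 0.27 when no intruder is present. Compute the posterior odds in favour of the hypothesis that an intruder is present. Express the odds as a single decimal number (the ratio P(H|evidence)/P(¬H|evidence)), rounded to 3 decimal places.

Prior odds = 0.291/(1−0.291) = 0.41044. In log-odds, ln(0.41044) = -0.89053.
Add log likelihood ratio: ln(1.6667) = 0.51083.
Posterior log-odds = -0.37971, so posterior odds = exp(-0.37971) = 0.68406.

Posterior odds ≈ 0.684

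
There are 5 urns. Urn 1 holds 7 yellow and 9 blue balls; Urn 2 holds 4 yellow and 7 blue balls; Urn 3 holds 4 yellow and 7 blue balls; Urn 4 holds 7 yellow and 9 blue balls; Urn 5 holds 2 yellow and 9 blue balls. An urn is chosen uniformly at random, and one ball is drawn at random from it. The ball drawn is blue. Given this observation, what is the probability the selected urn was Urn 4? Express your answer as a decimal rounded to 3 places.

Posterior probability ≈ 0.175

Tabulate prior·likelihood by source: [1] prior 0.2, lik 0.5625, product 0.1125; [2] prior 0.2, lik 0.6364, product 0.1273; [3] prior 0.2, lik 0.6364, product 0.1273; [4] prior 0.2, lik 0.5625, product 0.1125; [5] prior 0.2, lik 0.8182, product 0.1636.
Normalizing constant = 0.64318; the posterior for Urn 4 is its product over the sum, 0.1125/0.64318 = 0.175.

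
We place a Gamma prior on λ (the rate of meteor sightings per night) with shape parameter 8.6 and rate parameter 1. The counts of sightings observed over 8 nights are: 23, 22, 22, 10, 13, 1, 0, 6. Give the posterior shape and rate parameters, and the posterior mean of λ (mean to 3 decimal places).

Posterior: Gamma(shape=105.6, rate=9); mean ≈ 11.733

Total count ∑xᵢ = 97 over n = 8 nights.
Gamma is conjugate to the Poisson likelihood: posterior is Gamma(shape = 8.6+97 = 105.6, rate = 1+8 = 9).
Posterior mean = shape/rate = 105.6/9 = 11.733.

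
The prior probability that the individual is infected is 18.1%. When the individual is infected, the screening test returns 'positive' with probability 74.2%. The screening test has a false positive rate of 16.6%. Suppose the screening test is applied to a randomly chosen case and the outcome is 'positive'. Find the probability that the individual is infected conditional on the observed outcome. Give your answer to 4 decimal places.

Write H for 'the individual is infected'. Prior odds H:¬H = 0.181/0.819 = 0.22100. For the 'positive' outcome, the likelihood ratio is 0.742/0.166 = 4.4699.
Posterior odds = 0.22100 × 4.4699 = 0.98785, so P(H|E) = 0.98785/(1+0.98785) = 0.4969.

P(H | E) ≈ 0.4969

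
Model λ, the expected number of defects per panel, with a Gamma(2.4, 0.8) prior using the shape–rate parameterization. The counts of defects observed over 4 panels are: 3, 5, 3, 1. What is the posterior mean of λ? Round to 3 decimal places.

The Poisson likelihood adds the total count to the shape and the number of exposure periods to the rate. Here ∑xᵢ = 12 and n = 4, so shape 2.4→14.4 and rate 0.8→4.8.
E[λ | data] = 14.4/4.8 = 3.000.

Posterior mean ≈ 3.000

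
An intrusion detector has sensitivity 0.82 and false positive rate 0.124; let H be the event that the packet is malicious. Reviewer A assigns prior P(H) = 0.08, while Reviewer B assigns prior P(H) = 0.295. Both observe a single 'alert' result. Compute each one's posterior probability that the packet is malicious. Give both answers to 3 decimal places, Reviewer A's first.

Reviewer A: 0.365; Reviewer B: 0.735

P('+'|H) = 0.82, P('+'|¬H) = 0.124.
Reviewer A: numerator 0.82·0.08 = 0.065600; evidence = 0.065600+0.124·0.92 = 0.17968; posterior = 0.365.
Reviewer B: numerator 0.82·0.295 = 0.24190; evidence = 0.24190+0.124·0.705 = 0.32932; posterior = 0.735.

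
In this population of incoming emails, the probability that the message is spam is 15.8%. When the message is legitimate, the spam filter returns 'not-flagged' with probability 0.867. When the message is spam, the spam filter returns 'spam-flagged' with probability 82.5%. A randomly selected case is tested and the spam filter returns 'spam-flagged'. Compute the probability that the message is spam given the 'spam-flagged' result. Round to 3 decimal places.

P(H | E) ≈ 0.538

Write H for 'the message is spam'. Prior odds H:¬H = 0.158/0.842 = 0.18765. For the 'spam-flagged' outcome, the likelihood ratio is 0.825/0.133 = 6.2030.
Posterior odds = 0.18765 × 6.2030 = 1.1640, so P(H|E) = 1.1640/(1+1.1640) = 0.538.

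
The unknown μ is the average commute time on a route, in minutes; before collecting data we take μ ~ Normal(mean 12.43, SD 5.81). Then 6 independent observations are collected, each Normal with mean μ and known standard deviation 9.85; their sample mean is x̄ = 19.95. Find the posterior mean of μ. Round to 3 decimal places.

Prior precision 1/τ₀² = 1/5.81² = 0.0296243; data precision n/σ² = 6/9.85² = 0.0618413.
Posterior precision = 0.0296243 + 0.0618413 = 0.0914656.
Posterior mean = (0.0296243·12.43 + 0.0618413·19.95) / 0.0914656 = 17.514.

Posterior mean ≈ 17.514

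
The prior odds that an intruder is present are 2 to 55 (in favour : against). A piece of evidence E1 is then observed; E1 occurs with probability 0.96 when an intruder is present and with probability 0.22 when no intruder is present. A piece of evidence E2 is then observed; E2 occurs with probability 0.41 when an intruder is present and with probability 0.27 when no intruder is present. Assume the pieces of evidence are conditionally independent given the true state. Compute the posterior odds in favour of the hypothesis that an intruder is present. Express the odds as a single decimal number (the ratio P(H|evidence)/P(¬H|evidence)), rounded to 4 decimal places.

Posterior odds ≈ 0.2410

Prior odds = 2/55 = 0.036364.
Likelihood ratio for E1 = 0.96/0.22 = 4.3636.
Likelihood ratio for E2 = 0.41/0.27 = 1.5185.
Posterior odds = prior odds × LR₁ × LR₂ = 0.24096.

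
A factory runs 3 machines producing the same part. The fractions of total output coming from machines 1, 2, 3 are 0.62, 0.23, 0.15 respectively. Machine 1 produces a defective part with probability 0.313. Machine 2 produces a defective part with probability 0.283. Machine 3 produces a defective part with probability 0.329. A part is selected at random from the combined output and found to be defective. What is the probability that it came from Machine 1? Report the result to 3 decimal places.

Posterior probability ≈ 0.629

P(defective|M1) = 0.313; P(defective|M2) = 0.283; P(defective|M3) = 0.329.
Prior × likelihood for each source: 0.62·0.313=0.1941, 0.23·0.283=0.06509, 0.15·0.329=0.04935. Summing gives P(defective) = 0.30850.
P(Machine 1 | defective) = 0.1941 / 0.30850 = 0.629.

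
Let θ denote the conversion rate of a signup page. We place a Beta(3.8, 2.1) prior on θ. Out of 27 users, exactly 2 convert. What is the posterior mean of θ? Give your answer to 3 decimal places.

Posterior mean ≈ 0.176

The binomial likelihood is conjugate to the Beta prior: with 2 successes and 25 failures, the posterior is Beta(3.8+2, 2.1+25) = Beta(5.8, 27.1).
E[θ | data] = 5.8/(5.8+27.1) = 0.176.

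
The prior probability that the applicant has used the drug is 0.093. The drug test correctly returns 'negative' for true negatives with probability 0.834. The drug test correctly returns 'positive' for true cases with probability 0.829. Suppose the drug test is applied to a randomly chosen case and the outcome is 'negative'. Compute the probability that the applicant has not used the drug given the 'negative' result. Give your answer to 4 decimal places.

P(¬H | E) ≈ 0.9794

Write H for 'the applicant has used the drug'. Prior odds H:¬H = 0.093/0.907 = 0.10254. For the 'negative' outcome, the likelihood ratio is 0.171/0.834 = 0.20504.
Posterior odds = 0.10254 × 0.20504 = 0.021024, so P(H|E) = 0.021024/(1+0.021024) = 0.0206. Then P(¬H|E) = 1 − 0.0206 = 0.9794.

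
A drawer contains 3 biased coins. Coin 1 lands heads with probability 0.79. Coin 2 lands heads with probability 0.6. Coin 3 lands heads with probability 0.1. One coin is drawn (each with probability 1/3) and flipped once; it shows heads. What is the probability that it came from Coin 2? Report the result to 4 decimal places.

Posterior probability ≈ 0.4027

P(heads|C1) = 0.79; P(heads|C2) = 0.6; P(heads|C3) = 0.1.
Prior × likelihood for each source: 0.333333·0.79=0.2633, 0.333333·0.6=0.2000, 0.333333·0.1=0.03333. Summing gives P(heads) = 0.49667.
P(Coin 2 | heads) = 0.2000 / 0.49667 = 0.4027.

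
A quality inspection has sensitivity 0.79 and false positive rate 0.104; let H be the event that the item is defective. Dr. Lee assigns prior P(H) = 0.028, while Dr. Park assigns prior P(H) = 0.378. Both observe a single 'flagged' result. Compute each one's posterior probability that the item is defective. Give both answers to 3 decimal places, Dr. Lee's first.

The likelihood ratio for a 'flagged' result is 0.79/0.104 = 7.5962.
Dr. Lee: prior odds 0.028/0.972 = 0.028807; posterior odds 0.21882; posterior probability 0.180.
Dr. Park: prior odds 0.378/0.622 = 0.60772; posterior odds 4.6163; posterior probability 0.822.

Dr. Lee: 0.180; Dr. Park: 0.822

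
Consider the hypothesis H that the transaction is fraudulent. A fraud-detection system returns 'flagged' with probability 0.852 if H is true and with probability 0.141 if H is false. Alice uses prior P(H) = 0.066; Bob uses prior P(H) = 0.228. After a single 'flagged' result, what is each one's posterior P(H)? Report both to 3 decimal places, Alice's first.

Alice: 0.299; Bob: 0.641

The likelihood ratio for a 'flagged' result is 0.852/0.141 = 6.0426.
Alice: prior odds 0.066/0.934 = 0.070664; posterior odds 0.42699; posterior probability 0.299.
Bob: prior odds 0.228/0.772 = 0.29534; posterior odds 1.7846; posterior probability 0.641.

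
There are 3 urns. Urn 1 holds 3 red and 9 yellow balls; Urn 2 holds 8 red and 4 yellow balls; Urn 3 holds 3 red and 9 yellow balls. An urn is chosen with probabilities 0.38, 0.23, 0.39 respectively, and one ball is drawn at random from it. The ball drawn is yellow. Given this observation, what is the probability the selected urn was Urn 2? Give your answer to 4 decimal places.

Posterior probability ≈ 0.1172

Tabulate prior·likelihood by source: [1] prior 0.38, lik 0.75, product 0.2850; [2] prior 0.23, lik 0.3333, product 0.07667; [3] prior 0.39, lik 0.75, product 0.2925.
Normalizing constant = 0.65417; the posterior for Urn 2 is its product over the sum, 0.07667/0.65417 = 0.1172.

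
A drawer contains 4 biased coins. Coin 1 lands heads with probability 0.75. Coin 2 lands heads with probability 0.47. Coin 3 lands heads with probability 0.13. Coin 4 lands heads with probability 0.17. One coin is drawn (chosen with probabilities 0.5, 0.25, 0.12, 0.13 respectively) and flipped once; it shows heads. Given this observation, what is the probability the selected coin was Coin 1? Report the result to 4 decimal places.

Posterior probability ≈ 0.7073

Tabulate prior·likelihood by source: [1] prior 0.5, lik 0.75, product 0.3750; [2] prior 0.25, lik 0.47, product 0.1175; [3] prior 0.12, lik 0.13, product 0.01560; [4] prior 0.13, lik 0.17, product 0.02210.
Normalizing constant = 0.53020; the posterior for Coin 1 is its product over the sum, 0.3750/0.53020 = 0.7073.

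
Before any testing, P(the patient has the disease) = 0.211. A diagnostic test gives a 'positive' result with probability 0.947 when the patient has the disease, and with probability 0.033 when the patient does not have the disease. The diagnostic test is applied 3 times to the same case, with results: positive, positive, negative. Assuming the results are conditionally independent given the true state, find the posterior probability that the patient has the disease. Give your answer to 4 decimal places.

Posterior P(H) ≈ 0.9235

With H the event that the patient has the disease, the joint likelihood of the observed sequence is P(data|H) = 0.947·0.947·0.053 = 0.047531 and P(data|¬H) = 0.033·0.033·0.967 = 0.0010531.
Bayes: P(H|data) = 0.211·0.047531 / (0.211·0.047531 + 0.789·0.0010531) = 0.010029/0.010860 = 0.9235.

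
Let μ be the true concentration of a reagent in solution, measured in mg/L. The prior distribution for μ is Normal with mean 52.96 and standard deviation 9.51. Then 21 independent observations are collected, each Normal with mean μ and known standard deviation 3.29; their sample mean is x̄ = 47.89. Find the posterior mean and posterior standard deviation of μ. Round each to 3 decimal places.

With known σ, the Normal prior is conjugate. Weight on the data is w = (n/σ²)/(n/σ² + 1/τ₀²) = 1.94012/(1.94012+0.0110570) = 0.99433.
Posterior mean = w·x̄ + (1−w)·μ₀ = 0.99433·47.89 + 0.0056669·52.96 = 47.919. Posterior variance = 1/(1.94012+0.0110570) = 0.512512, so SD = 0.716.

Posterior mean ≈ 47.919; posterior SD ≈ 0.716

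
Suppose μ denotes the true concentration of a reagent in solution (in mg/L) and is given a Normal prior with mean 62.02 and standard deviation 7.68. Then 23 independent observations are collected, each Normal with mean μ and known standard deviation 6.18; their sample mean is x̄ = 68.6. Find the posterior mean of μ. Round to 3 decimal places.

Posterior mean ≈ 68.420

Prior precision 1/τ₀² = 1/7.68² = 0.0169542; data precision n/σ² = 23/6.18² = 0.602214.
Posterior precision = 0.0169542 + 0.602214 = 0.619168.
Posterior mean = (0.0169542·62.02 + 0.602214·68.6) / 0.619168 = 68.420.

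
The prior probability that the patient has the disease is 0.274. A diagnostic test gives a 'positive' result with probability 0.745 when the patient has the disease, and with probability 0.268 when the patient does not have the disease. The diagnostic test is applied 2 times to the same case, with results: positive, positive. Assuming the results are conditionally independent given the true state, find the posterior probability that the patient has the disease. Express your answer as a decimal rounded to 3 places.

Posterior P(H) ≈ 0.745

With H the event that the patient has the disease, the joint likelihood of the observed sequence is P(data|H) = 0.745·0.745 = 0.55502 and P(data|¬H) = 0.268·0.268 = 0.071824.
Bayes: P(H|data) = 0.274·0.55502 / (0.274·0.55502 + 0.726·0.071824) = 0.15208/0.20422 = 0.7447.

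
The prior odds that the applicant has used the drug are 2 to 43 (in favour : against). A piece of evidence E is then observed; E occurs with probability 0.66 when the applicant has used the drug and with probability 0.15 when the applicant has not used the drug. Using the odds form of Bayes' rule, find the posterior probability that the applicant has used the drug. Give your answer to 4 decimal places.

Prior odds = 2/43 = 0.046512.
Likelihood ratio for E = 0.66/0.15 = 4.4000.
Posterior odds = prior odds × LR = 0.20465.
Posterior probability = odds/(1+odds) = 0.20465/1.2047 = 0.1699.

Posterior probability ≈ 0.1699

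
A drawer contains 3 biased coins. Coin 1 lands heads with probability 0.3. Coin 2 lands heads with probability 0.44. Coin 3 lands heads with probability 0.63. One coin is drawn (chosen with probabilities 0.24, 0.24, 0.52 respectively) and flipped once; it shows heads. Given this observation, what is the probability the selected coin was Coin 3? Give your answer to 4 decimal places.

Tabulate prior·likelihood by source: [1] prior 0.24, lik 0.3, product 0.07200; [2] prior 0.24, lik 0.44, product 0.1056; [3] prior 0.52, lik 0.63, product 0.3276.
Normalizing constant = 0.50520; the posterior for Coin 3 is its product over the sum, 0.3276/0.50520 = 0.6485.

Posterior probability ≈ 0.6485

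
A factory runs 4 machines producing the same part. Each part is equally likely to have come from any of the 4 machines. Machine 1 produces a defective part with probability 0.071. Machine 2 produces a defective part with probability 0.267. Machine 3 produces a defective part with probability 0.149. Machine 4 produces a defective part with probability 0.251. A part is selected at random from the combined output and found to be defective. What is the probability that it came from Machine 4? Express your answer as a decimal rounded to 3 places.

P(defective|M1) = 0.071; P(defective|M2) = 0.267; P(defective|M3) = 0.149; P(defective|M4) = 0.251.
Prior × likelihood for each source: 0.25·0.071=0.01775, 0.25·0.267=0.06675, 0.25·0.149=0.03725, 0.25·0.251=0.06275. Summing gives P(defective) = 0.18450.
P(Machine 4 | defective) = 0.06275 / 0.18450 = 0.340.

Posterior probability ≈ 0.340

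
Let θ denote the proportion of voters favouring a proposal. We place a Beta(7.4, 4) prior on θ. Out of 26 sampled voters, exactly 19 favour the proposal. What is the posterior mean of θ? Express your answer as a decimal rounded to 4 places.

Posterior mean ≈ 0.7059

Observing 19 successes and 7 failures updates Beta(7.4, 4) by adding the success and failure counts to the two shape parameters: α = 7.4+19 = 26.4, β = 4+7 = 11.
Posterior mean = α/(α+β) = 26.4/37.4 = 0.7059.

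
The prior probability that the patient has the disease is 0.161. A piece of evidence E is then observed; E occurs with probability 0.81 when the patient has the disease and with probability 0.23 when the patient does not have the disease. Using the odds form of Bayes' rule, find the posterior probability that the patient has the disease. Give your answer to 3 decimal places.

Prior odds = 0.161/(1−0.161) = 0.19190.
Likelihood ratio for E = 0.81/0.23 = 3.5217.
Posterior odds = prior odds × LR = 0.67580.
Posterior probability = odds/(1+odds) = 0.67580/1.6758 = 0.403.

Posterior probability ≈ 0.403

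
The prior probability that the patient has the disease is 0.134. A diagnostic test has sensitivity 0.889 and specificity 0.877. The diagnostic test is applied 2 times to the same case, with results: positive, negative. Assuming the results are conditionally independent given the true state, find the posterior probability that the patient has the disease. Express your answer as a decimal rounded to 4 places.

Let H be the event that the patient has the disease; start with P(H) = 0.134. P('positive'|H) = 0.889, P('positive'|¬H) = 0.123.
Update on result 1 ('positive'): P(H) ← 0.889·0.1340 / (0.889·0.1340 + 0.123·0.8660) = 0.11913/0.22564 = 0.5279.
Update on result 2 ('negative'): P(H) ← 0.111·0.5279 / (0.111·0.5279 + 0.877·0.4721) = 0.058601/0.47260 = 0.1240.

Posterior P(H) ≈ 0.1240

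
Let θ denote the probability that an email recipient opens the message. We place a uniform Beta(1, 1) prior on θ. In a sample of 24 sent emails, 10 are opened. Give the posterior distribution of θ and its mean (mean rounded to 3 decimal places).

Posterior: Beta(11, 15); mean ≈ 0.423

Observing 10 successes and 14 failures updates Beta(1, 1) by adding the success and failure counts to the two shape parameters: α = 1+10 = 11, β = 1+14 = 15.
E[θ | data] = 11/(11+15) = 0.423.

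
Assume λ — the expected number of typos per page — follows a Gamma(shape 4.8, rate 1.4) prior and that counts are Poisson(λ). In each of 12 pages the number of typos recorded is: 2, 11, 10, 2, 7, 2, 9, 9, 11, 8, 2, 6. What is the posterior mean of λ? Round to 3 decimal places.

The Poisson likelihood adds the total count to the shape and the number of exposure periods to the rate. Here ∑xᵢ = 79 and n = 12, so shape 4.8→83.8 and rate 1.4→13.4.
E[λ | data] = 83.8/13.4 = 6.254.

Posterior mean ≈ 6.254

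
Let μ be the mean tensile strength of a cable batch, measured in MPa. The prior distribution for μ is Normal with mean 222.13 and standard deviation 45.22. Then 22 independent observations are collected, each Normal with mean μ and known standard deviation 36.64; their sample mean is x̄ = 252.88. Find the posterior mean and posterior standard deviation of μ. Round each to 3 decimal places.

With known σ, the Normal prior is conjugate. Weight on the data is w = (n/σ²)/(n/σ² + 1/τ₀²) = 0.0163875/(0.0163875+0.00048903) = 0.97102.
Posterior mean = w·x̄ + (1−w)·μ₀ = 0.97102·252.88 + 0.028977·222.13 = 251.989. Posterior variance = 1/(0.0163875+0.00048903) = 59.2540, so SD = 7.698.

Posterior mean ≈ 251.989; posterior SD ≈ 7.698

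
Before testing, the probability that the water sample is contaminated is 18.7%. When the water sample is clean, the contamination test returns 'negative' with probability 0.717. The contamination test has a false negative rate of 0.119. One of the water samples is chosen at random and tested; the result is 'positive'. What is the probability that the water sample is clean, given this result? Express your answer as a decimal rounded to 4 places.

P(¬H | E) ≈ 0.5827

Write H for 'the water sample is contaminated'. Prior odds H:¬H = 0.187/0.813 = 0.23001. For the 'positive' outcome, the likelihood ratio is 0.881/0.283 = 3.1131.
Posterior odds = 0.23001 × 3.1131 = 0.71605, so P(H|E) = 0.71605/(1+0.71605) = 0.4173. Then P(¬H|E) = 1 − 0.4173 = 0.5827.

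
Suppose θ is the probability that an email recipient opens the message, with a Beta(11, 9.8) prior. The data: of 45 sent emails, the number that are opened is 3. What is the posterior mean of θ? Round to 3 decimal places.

Posterior mean ≈ 0.213

The binomial likelihood is conjugate to the Beta prior: with 3 successes and 42 failures, the posterior is Beta(11+3, 9.8+42) = Beta(14, 51.8).
Posterior mean = α/(α+β) = 14/65.8 = 0.213.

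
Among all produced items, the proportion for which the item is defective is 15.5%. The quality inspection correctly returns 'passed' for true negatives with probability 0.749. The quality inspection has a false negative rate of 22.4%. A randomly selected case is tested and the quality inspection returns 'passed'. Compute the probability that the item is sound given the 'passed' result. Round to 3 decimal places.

Write H for 'the item is defective'. Prior odds H:¬H = 0.155/0.845 = 0.18343. For the 'passed' outcome, the likelihood ratio is 0.224/0.749 = 0.29907.
Posterior odds = 0.18343 × 0.29907 = 0.054858, so P(H|E) = 0.054858/(1+0.054858) = 0.052. Then P(¬H|E) = 1 − 0.052 = 0.948.

P(¬H | E) ≈ 0.948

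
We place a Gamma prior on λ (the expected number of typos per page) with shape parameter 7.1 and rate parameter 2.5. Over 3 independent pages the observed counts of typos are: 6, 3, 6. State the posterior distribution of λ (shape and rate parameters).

Posterior: Gamma(shape=22.1, rate=5.5)

The Poisson likelihood adds the total count to the shape and the number of exposure periods to the rate. Here ∑xᵢ = 15 and n = 3, so shape 7.1→22.1 and rate 2.5→5.5.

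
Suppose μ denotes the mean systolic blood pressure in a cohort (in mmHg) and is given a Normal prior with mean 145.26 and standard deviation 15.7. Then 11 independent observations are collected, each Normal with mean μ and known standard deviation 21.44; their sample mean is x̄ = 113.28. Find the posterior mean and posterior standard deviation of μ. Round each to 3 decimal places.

Prior precision 1/τ₀² = 1/15.7² = 0.00405696; data precision n/σ² = 11/21.44² = 0.0239300.
Posterior precision = 0.00405696 + 0.0239300 = 0.0279870, giving posterior SD = 1/√0.0279870 = 5.978.
Posterior mean = (0.00405696·145.26 + 0.0239300·113.28) / 0.0279870 = 117.916.

Posterior mean ≈ 117.916; posterior SD ≈ 5.978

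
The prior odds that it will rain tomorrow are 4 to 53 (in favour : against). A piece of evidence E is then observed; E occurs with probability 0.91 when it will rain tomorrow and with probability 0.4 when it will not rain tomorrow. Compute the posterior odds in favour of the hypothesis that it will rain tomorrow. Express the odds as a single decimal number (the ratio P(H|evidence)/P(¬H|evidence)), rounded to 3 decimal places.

Prior odds = 4/53 = 0.075472. In log-odds, ln(0.075472) = -2.5840.
Add log likelihood ratio: ln(2.2750) = 0.82198.
Posterior log-odds = -1.7620, so posterior odds = exp(-1.7620) = 0.17170.

Posterior odds ≈ 0.172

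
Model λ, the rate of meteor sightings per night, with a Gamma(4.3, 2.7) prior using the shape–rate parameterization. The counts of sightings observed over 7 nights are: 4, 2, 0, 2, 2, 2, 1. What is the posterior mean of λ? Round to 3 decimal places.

Posterior mean ≈ 1.784

The Poisson likelihood adds the total count to the shape and the number of exposure periods to the rate. Here ∑xᵢ = 13 and n = 7, so shape 4.3→17.3 and rate 2.7→9.7.
E[λ | data] = 17.3/9.7 = 1.784.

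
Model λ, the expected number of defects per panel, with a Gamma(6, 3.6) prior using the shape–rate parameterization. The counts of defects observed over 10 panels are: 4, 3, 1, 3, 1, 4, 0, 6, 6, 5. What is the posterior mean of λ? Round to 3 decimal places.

Total count ∑xᵢ = 33 over n = 10 panels.
Gamma is conjugate to the Poisson likelihood: posterior is Gamma(shape = 6+33 = 39, rate = 3.6+10 = 13.6).
E[λ | data] = 39/13.6 = 2.868.

Posterior mean ≈ 2.868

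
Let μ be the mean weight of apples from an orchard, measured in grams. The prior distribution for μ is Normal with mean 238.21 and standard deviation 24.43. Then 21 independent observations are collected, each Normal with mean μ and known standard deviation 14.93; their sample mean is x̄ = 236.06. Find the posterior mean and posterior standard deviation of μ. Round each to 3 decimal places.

With known σ, the Normal prior is conjugate. Weight on the data is w = (n/σ²)/(n/σ² + 1/τ₀²) = 0.0942106/(0.0942106+0.00167553) = 0.98253.
Posterior mean = w·x̄ + (1−w)·μ₀ = 0.98253·236.06 + 0.017474·238.21 = 236.098. Posterior variance = 1/(0.0942106+0.00167553) = 10.4290, so SD = 3.229.

Posterior mean ≈ 236.098; posterior SD ≈ 3.229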